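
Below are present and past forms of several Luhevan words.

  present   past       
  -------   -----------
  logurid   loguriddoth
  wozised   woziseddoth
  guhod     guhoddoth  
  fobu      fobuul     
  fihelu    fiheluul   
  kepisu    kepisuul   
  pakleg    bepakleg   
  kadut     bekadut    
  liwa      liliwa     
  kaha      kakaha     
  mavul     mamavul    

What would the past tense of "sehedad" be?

wozised and pakleg both have last vowel 'e' yet inflect differently (woziseddoth, bepakleg), so the last vowel is not what conditions the rule; the final letter is.
"sehedad" ends in -d. The stems ending in -d (logurid → loguriddoth, wozised → woziseddoth, guhod → guhoddoth) double the final consonant and add -oth.
So sehedad → sehedaddoth.

sehedaddoth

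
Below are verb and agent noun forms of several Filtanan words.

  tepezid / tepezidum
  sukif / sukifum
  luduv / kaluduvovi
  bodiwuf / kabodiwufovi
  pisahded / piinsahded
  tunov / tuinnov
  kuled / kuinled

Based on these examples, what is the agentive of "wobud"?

sukif and bodiwuf both end in -f yet inflect differently (sukifum, kabodiwufovi), so the final letter is not what conditions the rule; the last vowel is.
"wobud" has last vowel 'u'. The stems whose last vowel is 'u' (luduv → kaluduvovi, bodiwuf → kabodiwufovi) add ka- … -ovi around the stem.
So wobud → kawobudovi.

kawobudovi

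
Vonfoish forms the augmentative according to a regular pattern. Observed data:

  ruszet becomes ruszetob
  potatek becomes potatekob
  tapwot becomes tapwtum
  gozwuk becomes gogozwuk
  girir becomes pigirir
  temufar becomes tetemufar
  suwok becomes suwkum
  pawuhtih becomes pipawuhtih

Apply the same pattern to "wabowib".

gozwuk and suwok both end in -k yet inflect differently (gogozwuk, suwkum), so the final letter is not what conditions the rule; the last vowel is.
"wabowib" has last vowel 'i'. The stems whose last vowel is 'i' (girir → pigirir, pawuhtih → pipawuhtih) add the prefix pi-.
So wabowib → piwabowib.

piwabowib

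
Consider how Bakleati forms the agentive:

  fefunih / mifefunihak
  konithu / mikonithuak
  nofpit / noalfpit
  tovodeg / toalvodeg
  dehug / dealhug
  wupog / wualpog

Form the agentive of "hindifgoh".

nofpit and fefunih both have last vowel 'i' yet inflect differently (noalfpit, mifefunihak), so the last vowel is not what conditions the rule; the final letter is.
"hindifgoh" ends in -h. The one such stem in the data (fefunih → mifefunihak) adds mi- … -ak around the stem, so the same rule applies.
So hindifgoh → mihindifgohak.

mihindifgohak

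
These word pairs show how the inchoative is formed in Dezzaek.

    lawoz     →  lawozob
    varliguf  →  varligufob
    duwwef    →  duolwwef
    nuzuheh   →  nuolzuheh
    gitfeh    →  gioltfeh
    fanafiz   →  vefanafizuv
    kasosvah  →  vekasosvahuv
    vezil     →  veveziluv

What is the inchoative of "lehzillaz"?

velehzillazuv

varliguf and duwwef both end in -f yet inflect differently (varligufob, duolwwef), so the final letter is not what conditions the rule; the last vowel is.
"lehzillaz" has last vowel 'a'. The one such stem in the data (kasosvah → vekasosvahuv) adds ve- … -uv around the stem, so the same rule applies.
The other patterns: stems whose last vowel is 'o' or 'u' add -ob; stems whose last vowel is 'e' insert -ol- after the first vowel.
So lehzillaz → velehzillazuv.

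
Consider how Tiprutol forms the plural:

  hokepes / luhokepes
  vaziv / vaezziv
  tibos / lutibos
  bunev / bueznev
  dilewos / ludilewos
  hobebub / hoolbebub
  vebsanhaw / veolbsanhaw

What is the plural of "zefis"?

luzefis

bunev and hokepes both have last vowel 'e' yet inflect differently (bueznev, luhokepes), so the last vowel is not what conditions the rule; the final letter is.
"zefis" ends in -s. The stems ending in -s (tibos → lutibos, dilewos → ludilewos, hokepes → luhokepes) add the prefix lu-.
The other patterns: stems ending in -v insert -ez- after the first vowel; stems ending in -b or -w insert -ol- after the first vowel.
So zefis → luzefis.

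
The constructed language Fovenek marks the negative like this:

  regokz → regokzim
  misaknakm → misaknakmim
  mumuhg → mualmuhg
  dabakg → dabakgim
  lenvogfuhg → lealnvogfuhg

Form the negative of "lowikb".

dabakg and lenvogfuhg both end in -g yet inflect differently (dabakgim, lealnvogfuhg), so the final letter is not what conditions the rule; the second-to-last letter is.
"lowikb" has second-to-last letter 'k'. The stems whose second-to-last letter is 'k' (dabakg → dabakgim, misaknakm → misaknakmim, regokz → regokzim) add -im.
The other pattern: stems whose second-to-last letter is 'h' insert -al- after the first vowel.
So lowikb → lowikbim.

lowikbim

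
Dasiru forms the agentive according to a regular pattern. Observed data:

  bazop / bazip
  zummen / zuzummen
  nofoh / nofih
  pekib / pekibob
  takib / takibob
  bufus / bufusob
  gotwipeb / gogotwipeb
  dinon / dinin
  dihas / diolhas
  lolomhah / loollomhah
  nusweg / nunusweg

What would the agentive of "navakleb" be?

nanavakleb

"navakleb" has last vowel 'e'. The stems whose last vowel is 'e' (zummen → zuzummen, nusweg → nunusweg, gotwipeb → gogotwipeb) repeat the first consonant+vowel as a prefix.
So navakleb → nanavakleb.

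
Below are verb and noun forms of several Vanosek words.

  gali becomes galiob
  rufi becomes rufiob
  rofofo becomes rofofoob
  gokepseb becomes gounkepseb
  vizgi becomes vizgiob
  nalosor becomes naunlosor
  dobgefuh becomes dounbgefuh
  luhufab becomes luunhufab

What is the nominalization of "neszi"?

nesziob

"neszi" ends in a vowel. The stems ending in a vowel (rofofo → rofofoob, rufi → rufiob, vizgi → vizgiob) add -ob.
So neszi → nesziob.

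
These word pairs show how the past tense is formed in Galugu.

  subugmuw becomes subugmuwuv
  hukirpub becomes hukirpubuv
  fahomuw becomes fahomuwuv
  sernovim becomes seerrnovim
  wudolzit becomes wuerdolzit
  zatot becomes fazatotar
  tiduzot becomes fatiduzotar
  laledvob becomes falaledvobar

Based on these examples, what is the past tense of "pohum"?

"pohum" has last vowel 'u'. The stems whose last vowel is 'u' (subugmuw → subugmuwuv, hukirpub → hukirpubuv, fahomuw → fahomuwuv) add -uv.
So pohum → pohumuv.

pohumuv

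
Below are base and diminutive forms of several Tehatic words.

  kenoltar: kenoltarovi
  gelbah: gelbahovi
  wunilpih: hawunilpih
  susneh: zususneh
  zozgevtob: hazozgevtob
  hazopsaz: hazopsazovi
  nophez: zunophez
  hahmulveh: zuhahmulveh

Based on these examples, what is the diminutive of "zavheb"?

zuzavheb

"zavheb" has last vowel 'e'. The stems whose last vowel is 'e' (nophez → zunophez, susneh → zususneh, hahmulveh → zuhahmulveh) add the prefix zu-.
So zavheb → zuzavheb.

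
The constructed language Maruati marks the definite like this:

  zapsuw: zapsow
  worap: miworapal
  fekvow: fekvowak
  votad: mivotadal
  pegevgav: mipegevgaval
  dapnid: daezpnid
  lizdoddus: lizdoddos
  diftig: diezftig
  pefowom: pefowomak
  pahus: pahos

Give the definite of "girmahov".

girmahovak

votad and dapnid both end in -d yet inflect differently (mivotadal, daezpnid), so the final letter is not what conditions the rule; the last vowel is.
"girmahov" has last vowel 'o'. The stems whose last vowel is 'o' (fekvow → fekvowak, pefowom → pefowomak) add -ak.
So girmahov → girmahovak.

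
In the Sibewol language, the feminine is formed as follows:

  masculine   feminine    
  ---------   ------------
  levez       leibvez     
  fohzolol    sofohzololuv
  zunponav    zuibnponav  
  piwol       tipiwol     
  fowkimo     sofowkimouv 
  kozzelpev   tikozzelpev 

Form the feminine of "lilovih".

liiblovih

"lilovih" begins with l-. The one such stem in the data (levez → leibvez) inserts -ib- after the first vowel (as does zunponav), so the same rule applies.
So lilovih → liiblovih.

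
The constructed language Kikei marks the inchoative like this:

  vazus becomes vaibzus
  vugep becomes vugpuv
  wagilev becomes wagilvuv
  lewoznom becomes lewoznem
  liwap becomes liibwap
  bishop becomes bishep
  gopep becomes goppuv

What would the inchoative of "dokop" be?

gopep and liwap both end in -p yet inflect differently (goppuv, liibwap), so the final letter is not what conditions the rule; the last vowel is.
"dokop" has last vowel 'o'. The stems whose last vowel is 'o' (bishop → bishep, lewoznom → lewoznem) change the last vowel to 'e'.
So dokop → dokep.

dokep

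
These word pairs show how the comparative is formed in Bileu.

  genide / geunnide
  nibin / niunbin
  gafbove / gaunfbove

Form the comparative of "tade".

Every pair shown (genide → geunnide, nibin → niunbin, gafbove → gaunfbove) follows the same rule: insert -un- after the first vowel.
So tade → taunde.

taunde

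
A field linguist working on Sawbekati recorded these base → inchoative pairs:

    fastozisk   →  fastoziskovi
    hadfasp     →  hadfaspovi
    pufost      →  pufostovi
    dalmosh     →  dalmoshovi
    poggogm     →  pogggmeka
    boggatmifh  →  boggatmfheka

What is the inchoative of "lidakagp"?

lidakgpeka

dalmosh and boggatmifh both end in -h yet inflect differently (dalmoshovi, boggatmfheka), so the final letter is not what conditions the rule; the second-to-last letter is.
"lidakagp" has second-to-last letter 'g'. The one such stem in the data (poggogm → pogggmeka) deletes the last vowel and adds -eka (as does boggatmifh), so the same rule applies.
The other pattern: stems whose second-to-last letter is 's' add -ovi.
So lidakagp → lidakgpeka.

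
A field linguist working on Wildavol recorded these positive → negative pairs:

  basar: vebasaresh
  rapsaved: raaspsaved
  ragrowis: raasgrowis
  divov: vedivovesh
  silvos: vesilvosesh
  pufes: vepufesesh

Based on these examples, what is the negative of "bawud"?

ragrowis and pufes both end in -s yet inflect differently (raasgrowis, vepufesesh), so the final letter is not what conditions the rule; the number of vowels is.
"bawud" has 2 vowels. The stems with 2 vowels (basar → vebasaresh, pufes → vepufesesh, silvos → vesilvosesh) add ve- … -esh around the stem.
The other pattern: stems with 3 vowels insert -as- after the first vowel.
So bawud → vebawudesh.

vebawudesh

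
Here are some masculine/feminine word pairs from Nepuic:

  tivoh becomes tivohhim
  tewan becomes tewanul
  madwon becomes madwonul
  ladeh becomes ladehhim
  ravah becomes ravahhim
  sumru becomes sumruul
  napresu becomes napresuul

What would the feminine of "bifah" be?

"bifah" ends in -h. The stems ending in -h (ravah → ravahhim, tivoh → tivohhim, ladeh → ladehhim) double the final consonant and add -im.
The other pattern: stems ending in -n or -u add -ul.
So bifah → bifahhim.

bifahhim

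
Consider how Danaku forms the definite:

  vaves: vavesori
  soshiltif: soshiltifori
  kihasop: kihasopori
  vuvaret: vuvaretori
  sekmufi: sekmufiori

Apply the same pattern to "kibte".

kibteori

Every pair shown (vaves → vavesori, soshiltif → soshiltifori, kihasop → kihasopori, …) follows the same rule: add -ori.
So kibte → kibteori.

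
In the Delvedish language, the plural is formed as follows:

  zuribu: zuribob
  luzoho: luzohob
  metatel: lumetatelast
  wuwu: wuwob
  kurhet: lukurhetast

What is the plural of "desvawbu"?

zuribu and metatel both have 3 vowels yet inflect differently (zuribob, lumetatelast), so the number of vowels is not what conditions the rule; whether the stem ends in a vowel or a consonant is.
"desvawbu" ends in a vowel. The stems ending in a vowel (zuribu → zuribob, luzoho → luzohob, wuwu → wuwob) drop the final letter and add -ob.
The other pattern: stems ending in a consonant add lu- … -ast around the stem.
So desvawbu → desvawbob.

desvawbob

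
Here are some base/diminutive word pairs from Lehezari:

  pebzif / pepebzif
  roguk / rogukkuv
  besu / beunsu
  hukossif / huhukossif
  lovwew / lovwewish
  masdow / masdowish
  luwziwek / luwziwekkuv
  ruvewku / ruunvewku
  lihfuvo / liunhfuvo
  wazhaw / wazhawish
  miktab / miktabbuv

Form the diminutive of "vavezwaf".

lovwew and luwziwek both have last vowel 'e' yet inflect differently (lovwewish, luwziwekkuv), so the last vowel is not what conditions the rule; the final letter is.
"vavezwaf" ends in -f. The stems ending in -f (hukossif → huhukossif, pebzif → pepebzif) repeat the first consonant+vowel as a prefix.
The other patterns: stems ending in -w add -ish; stems ending in -b or -k double the final consonant and add -uv; stems ending in -o or -u insert -un- after the first vowel.
So vavezwaf → vavavezwaf.

vavavezwaf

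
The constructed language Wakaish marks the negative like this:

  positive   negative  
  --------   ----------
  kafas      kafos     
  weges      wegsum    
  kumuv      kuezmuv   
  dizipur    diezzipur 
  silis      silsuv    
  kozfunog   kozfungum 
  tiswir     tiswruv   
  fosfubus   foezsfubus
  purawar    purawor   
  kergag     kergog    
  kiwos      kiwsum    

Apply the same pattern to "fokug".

foezkug

fosfubus and kafas both end in -s yet inflect differently (foezsfubus, kafos), so the final letter is not what conditions the rule; the last vowel is.
"fokug" has last vowel 'u'. The stems whose last vowel is 'u' (fosfubus → foezsfubus, kumuv → kuezmuv, dizipur → diezzipur) insert -ez- after the first vowel.
The other patterns: stems whose last vowel is 'a' change the last vowel to 'o'; stems whose last vowel is 'i' delete the last vowel and add -uv; stems whose last vowel is 'e' or 'o' delete the last vowel and add -um.
So fokug → foezkug.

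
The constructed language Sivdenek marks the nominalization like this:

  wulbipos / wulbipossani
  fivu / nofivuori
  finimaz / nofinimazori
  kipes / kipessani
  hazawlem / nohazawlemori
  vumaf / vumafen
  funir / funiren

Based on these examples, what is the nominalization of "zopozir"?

zopoziren

vumaf and finimaz both have last vowel 'a' yet inflect differently (vumafen, nofinimazori), so the last vowel is not what conditions the rule; the final letter is.
"zopozir" ends in -r. The one such stem in the data (funir → funiren) adds -en, so the same rule applies.
So zopozir → zopoziren.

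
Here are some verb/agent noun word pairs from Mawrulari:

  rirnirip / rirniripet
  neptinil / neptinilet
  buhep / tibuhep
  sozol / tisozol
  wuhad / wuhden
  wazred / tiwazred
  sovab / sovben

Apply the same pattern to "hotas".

hotsen

"hotas" has last vowel 'a'. The stems whose last vowel is 'a' (sovab → sovben, wuhad → wuhden) delete the last vowel and add -en.
So hotas → hotsen.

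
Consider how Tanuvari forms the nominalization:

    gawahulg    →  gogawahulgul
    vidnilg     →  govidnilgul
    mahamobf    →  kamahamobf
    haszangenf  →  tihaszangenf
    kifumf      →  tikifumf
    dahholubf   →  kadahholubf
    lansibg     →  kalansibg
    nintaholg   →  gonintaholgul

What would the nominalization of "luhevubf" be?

kaluhevubf

"luhevubf" has second-to-last letter 'b'. The stems whose second-to-last letter is 'b' (dahholubf → kadahholubf, mahamobf → kamahamobf, lansibg → kalansibg) add the prefix ka-.
The other patterns: stems whose second-to-last letter is 'm' or 'n' add the prefix ti-; stems whose second-to-last letter is 'l' add go- … -ul around the stem.
So luhevubf → kaluhevubf.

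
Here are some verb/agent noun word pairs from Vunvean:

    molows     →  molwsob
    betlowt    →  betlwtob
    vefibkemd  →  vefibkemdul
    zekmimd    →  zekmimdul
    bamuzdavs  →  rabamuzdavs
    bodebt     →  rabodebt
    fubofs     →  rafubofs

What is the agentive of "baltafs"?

"baltafs" has second-to-last letter 'f'. The one such stem in the data (fubofs → rafubofs) adds the prefix ra-, so the same rule applies.
The other patterns: stems whose second-to-last letter is 'w' delete the last vowel and add -ob; stems whose second-to-last letter is 'm' add -ul.
So baltafs → rabaltafs.

rabaltafs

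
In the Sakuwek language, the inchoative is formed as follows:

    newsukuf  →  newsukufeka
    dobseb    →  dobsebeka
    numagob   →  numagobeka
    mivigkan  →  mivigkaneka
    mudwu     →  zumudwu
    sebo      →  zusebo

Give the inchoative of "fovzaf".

fovzafeka

newsukuf and mudwu both have last vowel 'u' yet inflect differently (newsukufeka, zumudwu), so the last vowel is not what conditions the rule; whether the stem ends in a vowel or a consonant is.
"fovzaf" ends in a consonant. The stems ending in a consonant (newsukuf → newsukufeka, dobseb → dobsebeka, numagob → numagobeka) add -eka.
So fovzaf → fovzafeka.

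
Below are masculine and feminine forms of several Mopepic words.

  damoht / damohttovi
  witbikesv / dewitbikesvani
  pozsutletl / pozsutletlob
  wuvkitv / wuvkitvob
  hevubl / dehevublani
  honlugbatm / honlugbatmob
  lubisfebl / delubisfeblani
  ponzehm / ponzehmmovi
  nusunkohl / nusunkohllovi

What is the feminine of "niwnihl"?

ponzehm and honlugbatm both end in -m yet inflect differently (ponzehmmovi, honlugbatmob), so the final letter is not what conditions the rule; the second-to-last letter is.
"niwnihl" has second-to-last letter 'h'. The stems whose second-to-last letter is 'h' (damoht → damohttovi, nusunkohl → nusunkohllovi, ponzehm → ponzehmmovi) double the final consonant and add -ovi.
So niwnihl → niwnihllovi.

niwnihllovi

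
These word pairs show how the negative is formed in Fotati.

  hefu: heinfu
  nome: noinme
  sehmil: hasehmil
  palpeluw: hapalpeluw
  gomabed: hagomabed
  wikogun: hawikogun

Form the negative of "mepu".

"mepu" ends in a vowel. The stems ending in a vowel (hefu → heinfu, nome → noinme) insert -in- after the first vowel.
The other pattern: stems ending in a consonant add the prefix ha-.
So mepu → meinpu.

meinpu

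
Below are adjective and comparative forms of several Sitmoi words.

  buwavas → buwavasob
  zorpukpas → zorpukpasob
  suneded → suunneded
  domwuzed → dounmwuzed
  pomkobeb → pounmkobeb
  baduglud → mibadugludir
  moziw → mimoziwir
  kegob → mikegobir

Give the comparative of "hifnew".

"hifnew" has last vowel 'e'. The stems whose last vowel is 'e' (suneded → suunneded, domwuzed → dounmwuzed, pomkobeb → pounmkobeb) insert -un- after the first vowel.
So hifnew → hiunfnew.

hiunfnew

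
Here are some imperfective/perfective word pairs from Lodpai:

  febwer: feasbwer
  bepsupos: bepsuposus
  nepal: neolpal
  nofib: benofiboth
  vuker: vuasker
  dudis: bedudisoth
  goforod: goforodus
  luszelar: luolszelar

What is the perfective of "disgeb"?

dudis and bepsupos both end in -s yet inflect differently (bedudisoth, bepsuposus), so the final letter is not what conditions the rule; the last vowel is.
"disgeb" has last vowel 'e'. The stems whose last vowel is 'e' (febwer → feasbwer, vuker → vuasker) insert -as- after the first vowel.
The other patterns: stems whose last vowel is 'i' add be- … -oth around the stem; stems whose last vowel is 'o' add -us; stems whose last vowel is 'a' insert -ol- after the first vowel.
So disgeb → diassgeb.

diassgeb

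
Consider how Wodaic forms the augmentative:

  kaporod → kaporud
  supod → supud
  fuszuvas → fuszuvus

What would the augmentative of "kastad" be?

kastud

Every pair shown (kaporod → kaporud, supod → supud, fuszuvas → fuszuvus) follows the same rule: change the last vowel to 'u'.
So kastad → kastud.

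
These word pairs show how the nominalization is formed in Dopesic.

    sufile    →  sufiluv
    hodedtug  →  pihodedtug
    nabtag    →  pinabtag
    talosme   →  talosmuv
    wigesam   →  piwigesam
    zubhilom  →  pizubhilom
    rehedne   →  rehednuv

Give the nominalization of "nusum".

pinusum

"nusum" ends in -m. The stems ending in -m (zubhilom → pizubhilom, wigesam → piwigesam) add the prefix pi-.
So nusum → pinusum.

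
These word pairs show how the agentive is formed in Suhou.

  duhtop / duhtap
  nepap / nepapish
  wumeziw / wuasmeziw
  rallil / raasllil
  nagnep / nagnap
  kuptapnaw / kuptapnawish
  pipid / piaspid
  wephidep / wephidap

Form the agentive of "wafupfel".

wafupfal

"wafupfel" has last vowel 'e'. The stems whose last vowel is 'e' (wephidep → wephidap, nagnep → nagnap) change the last vowel to 'a'.
The other patterns: stems whose last vowel is 'i' insert -as- after the first vowel; stems whose last vowel is 'a' add -ish.
So wafupfel → wafupfal.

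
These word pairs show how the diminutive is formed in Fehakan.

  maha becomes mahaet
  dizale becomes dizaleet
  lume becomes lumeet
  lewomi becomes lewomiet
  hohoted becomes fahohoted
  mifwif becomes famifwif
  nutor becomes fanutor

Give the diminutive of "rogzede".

dizale and hohoted both have last vowel 'e' yet inflect differently (dizaleet, fahohoted), so the last vowel is not what conditions the rule; whether the stem ends in a vowel or a consonant is.
"rogzede" ends in a vowel. The stems ending in a vowel (maha → mahaet, dizale → dizaleet, lume → lumeet) add -et.
The other pattern: stems ending in a consonant add the prefix fa-.
So rogzede → rogzedeet.

rogzedeet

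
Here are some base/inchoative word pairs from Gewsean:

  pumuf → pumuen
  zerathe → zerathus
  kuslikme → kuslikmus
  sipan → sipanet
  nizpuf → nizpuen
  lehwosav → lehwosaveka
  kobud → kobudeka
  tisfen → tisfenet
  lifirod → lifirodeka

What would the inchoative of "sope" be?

kuslikme and tisfen both have last vowel 'e' yet inflect differently (kuslikmus, tisfenet), so the last vowel is not what conditions the rule; the final letter is.
"sope" ends in -e. The stems ending in -e (kuslikme → kuslikmus, zerathe → zerathus) drop the final letter and add -us.
The other patterns: stems ending in -n add -et; stems ending in -f drop the final letter and add -en; stems ending in -d or -v add -eka.
So sope → sopus.

sopus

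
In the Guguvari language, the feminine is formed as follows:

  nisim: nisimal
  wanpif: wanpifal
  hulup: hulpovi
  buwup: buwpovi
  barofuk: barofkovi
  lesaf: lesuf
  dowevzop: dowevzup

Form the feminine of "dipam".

dipum

wanpif and lesaf both end in -f yet inflect differently (wanpifal, lesuf), so the final letter is not what conditions the rule; the last vowel is.
"dipam" has last vowel 'a'. The one such stem in the data (lesaf → lesuf) changes the last vowel to 'u' (as does dowevzop), so the same rule applies.
So dipam → dipum.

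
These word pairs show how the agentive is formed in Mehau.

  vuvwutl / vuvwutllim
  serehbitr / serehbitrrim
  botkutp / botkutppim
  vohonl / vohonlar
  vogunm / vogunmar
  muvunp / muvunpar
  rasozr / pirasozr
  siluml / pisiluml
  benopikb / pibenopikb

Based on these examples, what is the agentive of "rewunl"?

rewunlar

vuvwutl and vohonl both end in -l yet inflect differently (vuvwutllim, vohonlar), so the final letter is not what conditions the rule; the second-to-last letter is.
"rewunl" has second-to-last letter 'n'. The stems whose second-to-last letter is 'n' (vohonl → vohonlar, vogunm → vogunmar, muvunp → muvunpar) add -ar.
The other patterns: stems whose second-to-last letter is 't' double the final consonant and add -im; stems whose second-to-last letter is 'k', 'm' or 'z' add the prefix pi-.
So rewunl → rewunlar.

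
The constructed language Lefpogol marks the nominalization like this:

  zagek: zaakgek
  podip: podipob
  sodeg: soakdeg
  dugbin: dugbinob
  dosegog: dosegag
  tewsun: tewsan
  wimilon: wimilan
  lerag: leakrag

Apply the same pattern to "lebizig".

"lebizig" has last vowel 'i'. The stems whose last vowel is 'i' (podip → podipob, dugbin → dugbinob) add -ob.
So lebizig → lebizigob.

lebizigob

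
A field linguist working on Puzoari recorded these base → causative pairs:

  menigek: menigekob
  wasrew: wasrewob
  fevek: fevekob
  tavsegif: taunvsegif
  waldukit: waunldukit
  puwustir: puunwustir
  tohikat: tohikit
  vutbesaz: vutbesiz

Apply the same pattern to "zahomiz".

waldukit and tohikat both end in -t yet inflect differently (waunldukit, tohikit), so the final letter is not what conditions the rule; the last vowel is.
"zahomiz" has last vowel 'i'. The stems whose last vowel is 'i' (tavsegif → taunvsegif, waldukit → waunldukit, puwustir → puunwustir) insert -un- after the first vowel.
So zahomiz → zaunhomiz.

zaunhomiz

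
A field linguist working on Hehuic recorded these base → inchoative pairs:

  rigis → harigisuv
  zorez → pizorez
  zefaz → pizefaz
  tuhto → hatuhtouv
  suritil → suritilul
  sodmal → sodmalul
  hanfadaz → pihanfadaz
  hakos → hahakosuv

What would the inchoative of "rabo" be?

"rabo" ends in -o. The one such stem in the data (tuhto → hatuhtouv) adds ha- … -uv around the stem, so the same rule applies.
The other patterns: stems ending in -l add -ul; stems ending in -z add the prefix pi-.
So rabo → harabouv.

harabouv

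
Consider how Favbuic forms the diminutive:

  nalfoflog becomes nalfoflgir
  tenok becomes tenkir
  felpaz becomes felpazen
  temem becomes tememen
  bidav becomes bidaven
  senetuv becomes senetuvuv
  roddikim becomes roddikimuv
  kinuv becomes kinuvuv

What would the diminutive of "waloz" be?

bidav and senetuv both end in -v yet inflect differently (bidaven, senetuvuv), so the final letter is not what conditions the rule; the last vowel is.
"waloz" has last vowel 'o'. The stems whose last vowel is 'o' (nalfoflog → nalfoflgir, tenok → tenkir) delete the last vowel and add -ir.
So waloz → walzir.

walzir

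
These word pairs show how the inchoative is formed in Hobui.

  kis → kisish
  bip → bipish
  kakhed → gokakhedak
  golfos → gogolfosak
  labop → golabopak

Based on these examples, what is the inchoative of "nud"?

kis and golfos both end in -s yet inflect differently (kisish, gogolfosak), so the final letter is not what conditions the rule; the number of vowels is.
"nud" has 1 vowel. The stems with 1 vowel (kis → kisish, bip → bipish) add -ish.
The other pattern: stems with 2 vowels add go- … -ak around the stem.
So nud → nudish.

nudish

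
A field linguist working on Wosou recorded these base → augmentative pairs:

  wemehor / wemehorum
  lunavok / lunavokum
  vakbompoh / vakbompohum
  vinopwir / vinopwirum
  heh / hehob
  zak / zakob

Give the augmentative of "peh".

pehob

vakbompoh and heh both end in -h yet inflect differently (vakbompohum, hehob), so the final letter is not what conditions the rule; the number of vowels is.
"peh" has 1 vowel. The stems with 1 vowel (heh → hehob, zak → zakob) add -ob.
So peh → pehob.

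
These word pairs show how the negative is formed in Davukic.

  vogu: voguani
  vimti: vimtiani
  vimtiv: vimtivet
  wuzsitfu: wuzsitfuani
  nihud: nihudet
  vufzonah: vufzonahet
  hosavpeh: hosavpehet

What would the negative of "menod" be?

menodet

vimti and vimtiv both have last vowel 'i' yet inflect differently (vimtiani, vimtivet), so the last vowel is not what conditions the rule; whether the stem ends in a vowel or a consonant is.
"menod" ends in a consonant. The stems ending in a consonant (vufzonah → vufzonahet, hosavpeh → hosavpehet, vimtiv → vimtivet) add -et.
So menod → menodet.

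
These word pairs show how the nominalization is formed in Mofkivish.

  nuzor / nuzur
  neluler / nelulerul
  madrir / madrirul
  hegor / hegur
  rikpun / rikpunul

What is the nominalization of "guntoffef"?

nuzor and madrir both end in -r yet inflect differently (nuzur, madrirul), so the final letter is not what conditions the rule; the last vowel is.
"guntoffef" has last vowel 'e'. The one such stem in the data (neluler → nelulerul) adds -ul, so the same rule applies.
The other pattern: stems whose last vowel is 'o' change the last vowel to 'u'.
So guntoffef → guntoffeful.

guntoffeful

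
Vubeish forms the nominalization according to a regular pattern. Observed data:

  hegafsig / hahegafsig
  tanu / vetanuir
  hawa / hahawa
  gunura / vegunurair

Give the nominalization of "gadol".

vegadolir

hawa and gunura both end in -a yet inflect differently (hahawa, vegunurair), so the final letter is not what conditions the rule; the first letter is.
"gadol" begins with g-. The one such stem in the data (gunura → vegunurair) adds ve- … -ir around the stem, so the same rule applies.
So gadol → vegadolir.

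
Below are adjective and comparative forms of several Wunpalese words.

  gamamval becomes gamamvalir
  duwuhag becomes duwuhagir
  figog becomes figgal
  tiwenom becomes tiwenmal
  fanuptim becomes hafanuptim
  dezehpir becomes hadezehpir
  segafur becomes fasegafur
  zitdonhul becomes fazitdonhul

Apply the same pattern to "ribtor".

ribtral

duwuhag and figog both end in -g yet inflect differently (duwuhagir, figgal), so the final letter is not what conditions the rule; the last vowel is.
"ribtor" has last vowel 'o'. The stems whose last vowel is 'o' (figog → figgal, tiwenom → tiwenmal) delete the last vowel and add -al.
The other patterns: stems whose last vowel is 'a' add -ir; stems whose last vowel is 'i' add the prefix ha-; stems whose last vowel is 'u' add the prefix fa-.
So ribtor → ribtral.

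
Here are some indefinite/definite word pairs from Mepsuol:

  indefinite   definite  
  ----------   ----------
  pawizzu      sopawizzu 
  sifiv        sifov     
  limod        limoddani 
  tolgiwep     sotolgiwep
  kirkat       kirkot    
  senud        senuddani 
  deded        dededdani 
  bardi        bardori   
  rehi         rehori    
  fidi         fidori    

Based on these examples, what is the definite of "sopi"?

sifiv and rehi both have last vowel 'i' yet inflect differently (sifov, rehori), so the last vowel is not what conditions the rule; the final letter is.
"sopi" ends in -i. The stems ending in -i (rehi → rehori, bardi → bardori, fidi → fidori) drop the final letter and add -ori.
The other patterns: stems ending in -t or -v change the last vowel to 'o'; stems ending in -d double the final consonant and add -ani; stems ending in -p or -u add the prefix so-.
So sopi → sopori.

sopori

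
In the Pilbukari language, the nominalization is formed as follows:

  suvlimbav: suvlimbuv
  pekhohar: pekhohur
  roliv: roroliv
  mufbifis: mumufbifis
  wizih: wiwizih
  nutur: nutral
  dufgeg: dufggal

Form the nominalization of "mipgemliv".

mimipgemliv

suvlimbav and roliv both end in -v yet inflect differently (suvlimbuv, roroliv), so the final letter is not what conditions the rule; the last vowel is.
"mipgemliv" has last vowel 'i'. The stems whose last vowel is 'i' (roliv → roroliv, mufbifis → mumufbifis, wizih → wiwizih) repeat the first consonant+vowel as a prefix.
The other patterns: stems whose last vowel is 'a' change the last vowel to 'u'; stems whose last vowel is 'e' or 'u' delete the last vowel and add -al.
So mipgemliv → mimipgemliv.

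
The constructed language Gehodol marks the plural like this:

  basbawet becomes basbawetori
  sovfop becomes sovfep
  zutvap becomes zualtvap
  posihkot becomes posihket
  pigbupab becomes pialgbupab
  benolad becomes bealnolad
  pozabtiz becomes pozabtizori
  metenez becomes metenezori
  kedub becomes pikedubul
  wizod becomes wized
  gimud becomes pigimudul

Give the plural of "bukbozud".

wizod and gimud both end in -d yet inflect differently (wized, pigimudul), so the final letter is not what conditions the rule; the last vowel is.
"bukbozud" has last vowel 'u'. The stems whose last vowel is 'u' (kedub → pikedubul, gimud → pigimudul) add pi- … -ul around the stem.
So bukbozud → pibukbozudul.

pibukbozudul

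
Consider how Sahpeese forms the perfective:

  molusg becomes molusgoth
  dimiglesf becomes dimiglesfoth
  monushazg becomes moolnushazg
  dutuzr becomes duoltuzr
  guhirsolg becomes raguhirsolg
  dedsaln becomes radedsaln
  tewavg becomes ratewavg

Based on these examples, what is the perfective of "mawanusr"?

mawanusroth

"mawanusr" has second-to-last letter 's'. The stems whose second-to-last letter is 's' (molusg → molusgoth, dimiglesf → dimiglesfoth) add -oth.
So mawanusr → mawanusroth.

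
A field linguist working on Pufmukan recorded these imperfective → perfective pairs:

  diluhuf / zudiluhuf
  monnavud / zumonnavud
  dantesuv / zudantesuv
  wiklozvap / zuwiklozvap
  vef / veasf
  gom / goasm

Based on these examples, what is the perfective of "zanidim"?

zuzanidim

"zanidim" has 3 vowels. The stems with 3 vowels (diluhuf → zudiluhuf, monnavud → zumonnavud, dantesuv → zudantesuv) add the prefix zu-.
The other pattern: stems with 1 vowel insert -as- after the first vowel.
So zanidim → zuzanidim.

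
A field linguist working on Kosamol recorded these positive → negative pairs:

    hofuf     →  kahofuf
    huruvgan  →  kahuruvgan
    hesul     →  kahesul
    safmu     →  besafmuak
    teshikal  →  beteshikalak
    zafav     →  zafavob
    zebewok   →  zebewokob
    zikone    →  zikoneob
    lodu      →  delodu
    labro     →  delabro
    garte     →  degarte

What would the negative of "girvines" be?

hesul and teshikal both end in -l yet inflect differently (kahesul, beteshikalak), so the final letter is not what conditions the rule; the first letter is.
"girvines" begins with g-. The one such stem in the data (garte → degarte) adds the prefix de-, so the same rule applies.
The other patterns: stems beginning with h- add the prefix ka-; stems beginning with s- or t- add be- … -ak around the stem; stems beginning with z- add -ob.
So girvines → degirvines.

degirvines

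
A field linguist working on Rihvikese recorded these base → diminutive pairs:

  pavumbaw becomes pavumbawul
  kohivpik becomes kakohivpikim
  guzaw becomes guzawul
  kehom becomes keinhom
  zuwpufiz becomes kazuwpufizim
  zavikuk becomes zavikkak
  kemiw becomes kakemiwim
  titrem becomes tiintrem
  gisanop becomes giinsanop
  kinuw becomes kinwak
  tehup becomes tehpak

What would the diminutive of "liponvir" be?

"liponvir" has last vowel 'i'. The stems whose last vowel is 'i' (kohivpik → kakohivpikim, zuwpufiz → kazuwpufizim, kemiw → kakemiwim) add ka- … -im around the stem.
So liponvir → kaliponvirim.

kaliponvirim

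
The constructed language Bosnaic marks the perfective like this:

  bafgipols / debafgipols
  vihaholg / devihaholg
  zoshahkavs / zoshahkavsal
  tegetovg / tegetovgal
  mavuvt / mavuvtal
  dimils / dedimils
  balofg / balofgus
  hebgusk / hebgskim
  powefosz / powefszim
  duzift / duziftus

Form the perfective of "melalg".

"melalg" has second-to-last letter 'l'. The stems whose second-to-last letter is 'l' (bafgipols → debafgipols, dimils → dedimils, vihaholg → devihaholg) add the prefix de-.
The other patterns: stems whose second-to-last letter is 'v' add -al; stems whose second-to-last letter is 's' delete the last vowel and add -im; stems whose second-to-last letter is 'f' add -us.
So melalg → demelalg.

demelalg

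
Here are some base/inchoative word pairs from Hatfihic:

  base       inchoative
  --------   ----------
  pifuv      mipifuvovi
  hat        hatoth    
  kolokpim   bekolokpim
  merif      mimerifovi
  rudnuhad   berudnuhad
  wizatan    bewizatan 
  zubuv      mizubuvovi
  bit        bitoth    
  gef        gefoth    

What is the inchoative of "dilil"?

gef and merif both end in -f yet inflect differently (gefoth, mimerifovi), so the final letter is not what conditions the rule; the number of vowels is.
"dilil" has 2 vowels. The stems with 2 vowels (pifuv → mipifuvovi, merif → mimerifovi, zubuv → mizubuvovi) add mi- … -ovi around the stem.
The other patterns: stems with 1 vowel add -oth; stems with 3 vowels add the prefix be-.
So dilil → midililovi.

midililovi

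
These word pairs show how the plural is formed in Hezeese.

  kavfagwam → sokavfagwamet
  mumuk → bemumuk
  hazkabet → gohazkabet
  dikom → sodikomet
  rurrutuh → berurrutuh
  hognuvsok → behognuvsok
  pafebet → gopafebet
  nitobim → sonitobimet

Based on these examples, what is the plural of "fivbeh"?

befivbeh

dikom and hognuvsok both have last vowel 'o' yet inflect differently (sodikomet, behognuvsok), so the last vowel is not what conditions the rule; the final letter is.
"fivbeh" ends in -h. The one such stem in the data (rurrutuh → berurrutuh) adds the prefix be-, so the same rule applies.
So fivbeh → befivbeh.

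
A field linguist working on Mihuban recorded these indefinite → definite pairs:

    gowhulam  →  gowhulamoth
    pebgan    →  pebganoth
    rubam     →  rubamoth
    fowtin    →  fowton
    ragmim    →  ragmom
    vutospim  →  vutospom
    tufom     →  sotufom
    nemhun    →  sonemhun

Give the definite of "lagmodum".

solagmodum

pebgan and fowtin both end in -n yet inflect differently (pebganoth, fowton), so the final letter is not what conditions the rule; the last vowel is.
"lagmodum" has last vowel 'u'. The one such stem in the data (nemhun → sonemhun) adds the prefix so-, so the same rule applies.
The other patterns: stems whose last vowel is 'a' add -oth; stems whose last vowel is 'i' change the last vowel to 'o'.
So lagmodum → solagmodum.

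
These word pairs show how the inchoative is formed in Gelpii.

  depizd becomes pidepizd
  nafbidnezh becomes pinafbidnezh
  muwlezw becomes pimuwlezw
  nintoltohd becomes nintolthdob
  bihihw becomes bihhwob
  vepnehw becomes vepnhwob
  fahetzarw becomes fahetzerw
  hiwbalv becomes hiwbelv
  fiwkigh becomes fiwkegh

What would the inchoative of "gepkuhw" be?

gepkhwob

depizd and nintoltohd both end in -d yet inflect differently (pidepizd, nintolthdob), so the final letter is not what conditions the rule; the second-to-last letter is.
"gepkuhw" has second-to-last letter 'h'. The stems whose second-to-last letter is 'h' (nintoltohd → nintolthdob, bihihw → bihhwob, vepnehw → vepnhwob) delete the last vowel and add -ob.
The other patterns: stems whose second-to-last letter is 'z' add the prefix pi-; stems whose second-to-last letter is 'g', 'l' or 'r' change the last vowel to 'e'.
So gepkuhw → gepkhwob.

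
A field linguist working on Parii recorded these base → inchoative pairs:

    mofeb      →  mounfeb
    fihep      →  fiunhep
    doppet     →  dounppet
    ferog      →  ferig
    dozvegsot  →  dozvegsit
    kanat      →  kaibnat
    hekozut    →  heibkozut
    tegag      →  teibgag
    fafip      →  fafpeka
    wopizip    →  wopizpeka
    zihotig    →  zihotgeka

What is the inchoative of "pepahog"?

pepahig

doppet and dozvegsot both end in -t yet inflect differently (dounppet, dozvegsit), so the final letter is not what conditions the rule; the last vowel is.
"pepahog" has last vowel 'o'. The stems whose last vowel is 'o' (ferog → ferig, dozvegsot → dozvegsit) change the last vowel to 'i'.
The other patterns: stems whose last vowel is 'e' insert -un- after the first vowel; stems whose last vowel is 'a' or 'u' insert -ib- after the first vowel; stems whose last vowel is 'i' delete the last vowel and add -eka.
So pepahog → pepahig.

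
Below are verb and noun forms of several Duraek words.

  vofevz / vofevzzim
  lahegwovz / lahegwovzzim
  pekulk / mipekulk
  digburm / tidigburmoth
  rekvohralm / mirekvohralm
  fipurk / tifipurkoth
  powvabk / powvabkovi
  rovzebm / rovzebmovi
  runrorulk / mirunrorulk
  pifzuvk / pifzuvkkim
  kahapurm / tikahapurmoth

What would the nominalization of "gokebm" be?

gokebmovi

runrorulk and pifzuvk both end in -k yet inflect differently (mirunrorulk, pifzuvkkim), so the final letter is not what conditions the rule; the second-to-last letter is.
"gokebm" has second-to-last letter 'b'. The stems whose second-to-last letter is 'b' (rovzebm → rovzebmovi, powvabk → powvabkovi) add -ovi.
The other patterns: stems whose second-to-last letter is 'l' add the prefix mi-; stems whose second-to-last letter is 'v' double the final consonant and add -im; stems whose second-to-last letter is 'r' add ti- … -oth around the stem.
So gokebm → gokebmovi.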